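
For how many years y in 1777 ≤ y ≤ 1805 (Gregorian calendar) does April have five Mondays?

9

April has 30 days; it has five Mondays when Monday falls among the first (month-length − 28) days — i.e. when April 1 is one of Monday/Sunday.
April 1 by year: 1777:Tue 1778:Wed 1779:Thu 1780:Sat 1781:Sun✓ 1782:Mon✓ 1783:Tue 1784:Thu 1785:Fri 1786:Sat 1787:Sun✓ 1788:Tue 1789:Wed 1790:Thu 1791:Fri 1792:Sun✓ 1793:Mon✓ 1794:Tue 1795:Wed 1796:Fri 1797:Sat 1798:Sun✓ 1799:Mon✓ 1800:Tue 1801:Wed 1802:Thu 1803:Fri 1804:Sun✓ 1805:Mon✓
Years with five Mondays: 1781, 1782, 1787, 1792, 1793, 1798, 1799, 1804, 1805 → 9.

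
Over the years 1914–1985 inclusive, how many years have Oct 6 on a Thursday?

10

Track Oct 6's weekday year by year (advancing +1, or +2 across a Feb 29):
  1914: Tue  1915: Wed (+1)  1916: Fri (+2)  1917: Sat (+1)  1918: Sun (+1)
  1919: Mon (+1)  1920: Wed (+2)  1921: Thu (+1) ✓  1922: Fri (+1)  1923: Sat (+1)
  1924: Mon (+2)  1925: Tue (+1)  1926: Wed (+1)  1927: Thu (+1) ✓  … (44 more years) …
  1972: Fri (+2)  1973: Sat (+1)  1974: Sun (+1)  1975: Mon (+1)  1976: Wed (+2)
  1977: Thu (+1) ✓  1978: Fri (+1)  1979: Sat (+1)  1980: Mon (+2)  1981: Tue (+1)
  1982: Wed (+1)  1983: Thu (+1) ✓  1984: Sat (+2)  1985: Sun (+1)
Thursday years: 1921, 1927, 1932, 1938, 1949, 1955, 1960, 1966, 1977, 1983 — 10 in total.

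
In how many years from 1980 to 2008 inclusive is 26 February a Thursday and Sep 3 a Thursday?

Check each year's weekday for 26 February and Sep 3:
  1980: Tue/Wed  1981: Thu/Thu ✓  1982: Fri/Fri  1983: Sat/Sat  1984: Sun/Mon  1985: Tue/Tue  1986: Wed/Wed  1987: Thu/Thu ✓  1988: Fri/Sat  1989: Sun/Sun  1990: Mon/Mon  1991: Tue/Tue  1992: Wed/Thu  1993: Fri/Fri  1994: Sat/Sat  1995: Sun/Sun  1996: Mon/Tue  1997: Wed/Wed  1998: Thu/Thu ✓  1999: Fri/Fri  2000: Sat/Sun  2001: Mon/Mon  2002: Tue/Tue  2003: Wed/Wed  2004: Thu/Fri  2005: Sat/Sat  2006: Sun/Sun  2007: Mon/Mon  2008: Tue/Wed
Both conditions hold in: 1981, 1987, 1998 — 3.

3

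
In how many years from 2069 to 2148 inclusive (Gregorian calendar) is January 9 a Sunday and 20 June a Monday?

9

Check each year's weekday for January 9 and 20 June:
  2069: Wed/Thu  2070: Thu/Fri  2071: Fri/Sat  2072: Sat/Mon  2073: Mon/Tue  2074: Tue/Wed  2075: Wed/Thu  2076: Thu/Sat  2077: Sat/Sun  2078: Sun/Mon ✓  2079: Mon/Tue  2080: Tue/Thu  2081: Thu/Fri  2082: Fri/Sat  …(52 more)…  2135: Sun/Mon ✓  2136: Mon/Wed  2137: Wed/Thu  2138: Thu/Fri  2139: Fri/Sat  2140: Sat/Mon  2141: Mon/Tue  2142: Tue/Wed  2143: Wed/Thu  2144: Thu/Sat  2145: Sat/Sun  2146: Sun/Mon ✓  2147: Mon/Tue  2148: Tue/Thu
Both conditions hold in: 2078, 2089, 2095, 2101, 2107, 2118, 2129, 2135, 2146 — 9.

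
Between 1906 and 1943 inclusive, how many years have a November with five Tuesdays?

11

November has 30 days; it has five Tuesdays when Tuesday falls among the first (month-length − 28) days — i.e. when November 1 is one of Tuesday/Monday.
November 1 by year: 1906:Thu 1907:Fri 1908:Sun 1909:Mon✓ 1910:Tue✓ 1911:Wed 1912:Fri 1913:Sat 1914:Sun 1915:Mon✓ 1916:Wed 1917:Thu 1918:Fri 1919:Sat 1920:Mon✓ …(8 more)… 1929:Fri 1930:Sat 1931:Sun 1932:Tue✓ 1933:Wed 1934:Thu 1935:Fri 1936:Sun 1937:Mon✓ 1938:Tue✓ 1939:Wed 1940:Fri 1941:Sat 1942:Sun 1943:Mon✓
Years with five Tuesdays: 1909, 1910, 1915, 1920, 1921, 1926, 1927, 1932, 1937, 1938, 1943 → 11.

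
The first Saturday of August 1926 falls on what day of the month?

August 1, 1926 is a Sunday, so the first Saturday is the 7th.
The first Saturday is 7 + 0 = 7.

7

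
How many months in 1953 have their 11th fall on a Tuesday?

1

Check the 11th of each month of 1953: Jan 11: Sun, Feb 11: Wed, Mar 11: Wed, Apr 11: Sat, May 11: Mon, Jun 11: Thu, Jul 11: Sat, Aug 11: Tue, Sep 11: Fri, Oct 11: Sun, Nov 11: Wed, Dec 11: Fri.
Tuesday occurs in August — 1 month.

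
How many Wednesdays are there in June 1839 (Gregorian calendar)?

June 1839 has 30 days and begins on Saturday.
The first Wednesday is June 5.
Wednesdays fall on 5, 12, 19, 26 — that's 4.

4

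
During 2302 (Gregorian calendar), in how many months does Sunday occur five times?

4

A month of length L has five Sundays iff its first Sunday is on day ≤ L−28 (so day 1–3 in a 31-day month, 1–2 in a 30-day month, day 1 in a leap February).
Checking each month of 2302: Jan starts Wed (31d); Feb starts Sat (28d); Mar starts Sat (31d) ✓; Apr starts Tue (30d); May starts Thu (31d); Jun starts Sun (30d) ✓; Jul starts Tue (31d); Aug starts Fri (31d) ✓; Sep starts Mon (30d); Oct starts Wed (31d); Nov starts Sat (30d) ✓; Dec starts Mon (31d).
Five-Sunday months: March, June, August, November → 4.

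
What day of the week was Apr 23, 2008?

January 1, 2008 is a Tuesday.
April 23 is day 114 of the year, i.e. 113 days after Jan 1.
113 mod 7 = 1, so advance 1 weekday from Tuesday: Wednesday.

Wednesday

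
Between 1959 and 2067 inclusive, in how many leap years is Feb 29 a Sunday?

Leap years in 1959–2067: 27 of them.
Feb 29 weekday advances by 5 (mod 7) from one leap year to the next four years later (or differs when a century non-leap intervenes).
Leap-day weekdays: 1960:Mon 1964:Sat 1968:Thu 1972:Tue 1976:Sun✓ 1980:Fri 1984:Wed 1988:Mon 1992:Sat 1996:Thu 2000:Tue 2004:Sun✓ 2008:Fri 2012:Wed 2016:Mon 2020:Sat 2024:Thu 2028:Tue 2032:Sun✓ 2036:Fri 2040:Wed 2044:Mon 2048:Sat 2052:Thu 2056:Tue 2060:Sun✓ 2064:Fri
Sunday: 1976, 2004, 2032, 2060 → 4.

4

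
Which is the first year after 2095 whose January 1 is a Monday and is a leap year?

Jan 1 advances by 2 weekdays after a leap year and by 1 after a common year.
2095: Jan 1 is Saturday.
2096: Sunday (leap)
2097: Tuesday
2098: Wednesday
2099: Thursday
2100: Friday
2101: Saturday
2102: Sunday
2103: Monday
2104: Tuesday (leap)
2105: Thursday
2106: Friday
2107: Saturday
2108: Sunday (leap)
2109: Tuesday
2110: Wednesday
2111: Thursday
2112: Friday (leap)
2113: Sunday
2114: Monday
2115: Tuesday
2116: Wednesday (leap)
2117: Friday
2118: Saturday
2119: Sunday
2120: Monday (leap)
2120 begins on a Monday and is a leap year.

2120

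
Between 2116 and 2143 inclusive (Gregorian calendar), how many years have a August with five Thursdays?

12

August has 31 days; it has five Thursdays when Thursday falls among the first (month-length − 28) days — i.e. when August 1 is one of Thursday/Wednesday/Tuesday.
August 1 by year: 2116:Sat 2117:Sun 2118:Mon 2119:Tue✓ 2120:Thu✓ 2121:Fri 2122:Sat 2123:Sun 2124:Tue✓ 2125:Wed✓ 2126:Thu✓ 2127:Fri 2128:Sun 2129:Mon 2130:Tue✓ 2131:Wed✓ 2132:Fri 2133:Sat 2134:Sun 2135:Mon 2136:Wed✓ 2137:Thu✓ 2138:Fri 2139:Sat 2140:Mon 2141:Tue✓ 2142:Wed✓ 2143:Thu✓
Years with five Thursdays: 2119, 2120, 2124, 2125, 2126, 2130, 2131, 2136, 2137, 2141, 2142, 2143 → 12.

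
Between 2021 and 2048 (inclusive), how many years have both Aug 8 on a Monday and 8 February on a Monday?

1

Check each year's weekday for Aug 8 and 8 February:
  2021: Sun/Mon  2022: Mon/Tue  2023: Tue/Wed  2024: Thu/Thu  2025: Fri/Sat  2026: Sat/Sun  2027: Sun/Mon  2028: Tue/Tue  2029: Wed/Thu  2030: Thu/Fri  2031: Fri/Sat  2032: Sun/Sun  2033: Mon/Tue  2034: Tue/Wed  2035: Wed/Thu  2036: Fri/Fri  2037: Sat/Sun  2038: Sun/Mon  2039: Mon/Tue  2040: Wed/Wed  2041: Thu/Fri  2042: Fri/Sat  2043: Sat/Sun  2044: Mon/Mon ✓  2045: Tue/Wed  2046: Wed/Thu  2047: Thu/Fri  2048: Sat/Sat
Both conditions hold in: 2044 — 1.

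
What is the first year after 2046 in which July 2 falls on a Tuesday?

From one year to the next, a fixed date's weekday advances by 1, or by 2 when a Feb 29 lies between the two dates.
2046: July 2 is Monday.
2047: Tuesday (+1)
July 2 falls on a Tuesday in 2047.

2047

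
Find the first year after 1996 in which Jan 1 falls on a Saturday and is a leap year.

Jan 1 advances by 2 weekdays after a leap year and by 1 after a common year.
1996: Jan 1 is Monday (leap).
1997: Wednesday
1998: Thursday
1999: Friday
2000: Saturday (leap)
2000 begins on a Saturday and is a leap year.

2000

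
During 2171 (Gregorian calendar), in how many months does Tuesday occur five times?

A month of length L has five Tuesdays iff its first Tuesday is on day ≤ L−28 (so day 1–3 in a 31-day month, 1–2 in a 30-day month, day 1 in a leap February).
Checking each month of 2171: Jan starts Tue (31d) ✓; Feb starts Fri (28d); Mar starts Fri (31d); Apr starts Mon (30d) ✓; May starts Wed (31d); Jun starts Sat (30d); Jul starts Mon (31d) ✓; Aug starts Thu (31d); Sep starts Sun (30d); Oct starts Tue (31d) ✓; Nov starts Fri (30d); Dec starts Sun (31d) ✓.
Five-Tuesday months: January, April, July, October, December → 5.

5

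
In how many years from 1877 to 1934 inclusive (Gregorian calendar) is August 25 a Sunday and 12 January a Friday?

Check each year's weekday for August 25 and 12 January:
  1877: Sat/Fri  1878: Sun/Sat  1879: Mon/Sun  1880: Wed/Mon  1881: Thu/Wed  1882: Fri/Thu  1883: Sat/Fri  1884: Mon/Sat  1885: Tue/Mon  1886: Wed/Tue  1887: Thu/Wed  1888: Sat/Thu  1889: Sun/Sat  1890: Mon/Sun  …(30 more)…  1921: Thu/Wed  1922: Fri/Thu  1923: Sat/Fri  1924: Mon/Sat  1925: Tue/Mon  1926: Wed/Tue  1927: Thu/Wed  1928: Sat/Thu  1929: Sun/Sat  1930: Mon/Sun  1931: Tue/Mon  1932: Thu/Tue  1933: Fri/Thu  1934: Sat/Fri
Both conditions hold in: 1912 — 1.

1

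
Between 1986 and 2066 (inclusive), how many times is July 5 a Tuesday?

Track July 5's weekday year by year (advancing +1, or +2 across a Feb 29):
  1986: Sat  1987: Sun (+1)  1988: Tue (+2) ✓  1989: Wed (+1)  1990: Thu (+1)
  1991: Fri (+1)  1992: Sun (+2)  1993: Mon (+1)  1994: Tue (+1) ✓  1995: Wed (+1)
  1996: Fri (+2)  1997: Sat (+1)  1998: Sun (+1)  1999: Mon (+1)  … (53 more years) …
  2053: Sat (+1)  2054: Sun (+1)  2055: Mon (+1)  2056: Wed (+2)  2057: Thu (+1)
  2058: Fri (+1)  2059: Sat (+1)  2060: Mon (+2)  2061: Tue (+1) ✓  2062: Wed (+1)
  2063: Thu (+1)  2064: Sat (+2)  2065: Sun (+1)  2066: Mon (+1)
Tuesday years: 1988, 1994, 2005, 2011, 2016, 2022, 2033, 2039, 2044, 2050, 2061 — 11 in total.

11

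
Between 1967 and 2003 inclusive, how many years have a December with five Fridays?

December has 31 days; it has five Fridays when Friday falls among the first (month-length − 28) days — i.e. when December 1 is one of Friday/Thursday/Wednesday.
December 1 by year: 1967:Fri✓ 1968:Sun 1969:Mon 1970:Tue 1971:Wed✓ 1972:Fri✓ 1973:Sat 1974:Sun 1975:Mon 1976:Wed✓ 1977:Thu✓ 1978:Fri✓ 1979:Sat 1980:Mon 1981:Tue …(7 more)… 1989:Fri✓ 1990:Sat 1991:Sun 1992:Tue 1993:Wed✓ 1994:Thu✓ 1995:Fri✓ 1996:Sun 1997:Mon 1998:Tue 1999:Wed✓ 2000:Fri✓ 2001:Sat 2002:Sun 2003:Mon
Years with five Fridays: 1967, 1971, 1972, 1976, 1977, 1978, 1982, 1983, 1988, 1989, 1993, 1994, 1995, 1999, 2000 → 15.

15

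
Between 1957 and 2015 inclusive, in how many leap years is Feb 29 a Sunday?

Leap years in 1957–2015: 14 of them.
Feb 29 weekday advances by 5 (mod 7) from one leap year to the next four years later (or differs when a century non-leap intervenes).
Leap-day weekdays: 1960:Mon 1964:Sat 1968:Thu 1972:Tue 1976:Sun✓ 1980:Fri 1984:Wed 1988:Mon 1992:Sat 1996:Thu 2000:Tue 2004:Sun✓ 2008:Fri 2012:Wed
Sunday: 1976, 2004 → 2.

2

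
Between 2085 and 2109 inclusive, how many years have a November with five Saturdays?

7

November has 30 days; it has five Saturdays when Saturday falls among the first (month-length − 28) days — i.e. when November 1 is one of Saturday/Friday.
November 1 by year: 2085:Thu 2086:Fri✓ 2087:Sat✓ 2088:Mon 2089:Tue 2090:Wed 2091:Thu 2092:Sat✓ 2093:Sun 2094:Mon 2095:Tue 2096:Thu 2097:Fri✓ 2098:Sat✓ 2099:Sun 2100:Mon 2101:Tue 2102:Wed 2103:Thu 2104:Sat✓ 2105:Sun 2106:Mon 2107:Tue 2108:Thu 2109:Fri✓
Years with five Saturdays: 2086, 2087, 2092, 2097, 2098, 2104, 2109 → 7.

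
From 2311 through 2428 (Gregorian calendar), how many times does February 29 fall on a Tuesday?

5

Leap years in 2311–2428: 30 of them.
Feb 29 weekday advances by 5 (mod 7) from one leap year to the next four years later (or differs when a century non-leap intervenes).
Leap-day weekdays: 2312:Thu 2316:Tue✓ 2320:Sun 2324:Fri 2328:Wed 2332:Mon 2336:Sat 2340:Thu 2344:Tue✓ 2348:Sun 2352:Fri 2356:Wed 2360:Mon …(4 more)… 2380:Fri 2384:Wed 2388:Mon 2392:Sat 2396:Thu 2400:Tue✓ 2404:Sun 2408:Fri 2412:Wed 2416:Mon 2420:Sat 2424:Thu 2428:Tue✓
Tuesday: 2316, 2344, 2372, 2400, 2428 → 5.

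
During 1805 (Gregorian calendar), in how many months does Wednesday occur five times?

A month of length L has five Wednesdays iff its first Wednesday is on day ≤ L−28 (so day 1–3 in a 31-day month, 1–2 in a 30-day month, day 1 in a leap February).
Checking each month of 1805: Jan starts Tue (31d) ✓; Feb starts Fri (28d); Mar starts Fri (31d); Apr starts Mon (30d); May starts Wed (31d) ✓; Jun starts Sat (30d); Jul starts Mon (31d) ✓; Aug starts Thu (31d); Sep starts Sun (30d); Oct starts Tue (31d) ✓; Nov starts Fri (30d); Dec starts Sun (31d).
Five-Wednesday months: January, May, July, October → 4.

4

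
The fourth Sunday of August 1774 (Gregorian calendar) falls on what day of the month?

August 1, 1774 is a Monday, so the first Sunday is the 7th.
The fourth Sunday is 7 + 21 = 28.

28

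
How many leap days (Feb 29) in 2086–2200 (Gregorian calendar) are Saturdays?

Leap years in 2086–2200: 27 of them.
Feb 29 weekday advances by 5 (mod 7) from one leap year to the next four years later (or differs when a century non-leap intervenes).
Leap-day weekdays: 2088:Sun 2092:Fri 2096:Wed 2104:Fri 2108:Wed 2112:Mon 2116:Sat✓ 2120:Thu 2124:Tue 2128:Sun 2132:Fri 2136:Wed 2140:Mon 2144:Sat✓ 2148:Thu 2152:Tue 2156:Sun 2160:Fri 2164:Wed 2168:Mon 2172:Sat✓ 2176:Thu 2180:Tue 2184:Sun 2188:Fri 2192:Wed 2196:Mon
Saturday: 2116, 2144, 2172 → 3.

3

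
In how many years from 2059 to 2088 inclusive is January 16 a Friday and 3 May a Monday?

Check each year's weekday for January 16 and 3 May:
  2059: Thu/Sat  2060: Fri/Mon ✓  2061: Sun/Tue  2062: Mon/Wed  2063: Tue/Thu  2064: Wed/Sat  2065: Fri/Sun  2066: Sat/Mon  2067: Sun/Tue  2068: Mon/Thu  2069: Wed/Fri  2070: Thu/Sat  2071: Fri/Sun  2072: Sat/Tue  2073: Mon/Wed  2074: Tue/Thu  2075: Wed/Fri  2076: Thu/Sun  2077: Sat/Mon  2078: Sun/Tue  2079: Mon/Wed  2080: Tue/Fri  2081: Thu/Sat  2082: Fri/Sun  2083: Sat/Mon  2084: Sun/Wed  2085: Tue/Thu  2086: Wed/Fri  2087: Thu/Sat  2088: Fri/Mon ✓
Both conditions hold in: 2060, 2088 — 2.

2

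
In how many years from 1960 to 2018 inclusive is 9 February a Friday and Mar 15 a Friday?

Check each year's weekday for 9 February and Mar 15:
  1960: Tue/Tue  1961: Thu/Wed  1962: Fri/Thu  1963: Sat/Fri  1964: Sun/Sun  1965: Tue/Mon  1966: Wed/Tue  1967: Thu/Wed  1968: Fri/Fri ✓  1969: Sun/Sat  1970: Mon/Sun  1971: Tue/Mon  1972: Wed/Wed  1973: Fri/Thu  …(31 more)…  2005: Wed/Tue  2006: Thu/Wed  2007: Fri/Thu  2008: Sat/Sat  2009: Mon/Sun  2010: Tue/Mon  2011: Wed/Tue  2012: Thu/Thu  2013: Sat/Fri  2014: Sun/Sat  2015: Mon/Sun  2016: Tue/Tue  2017: Thu/Wed  2018: Fri/Thu
Both conditions hold in: 1968, 1996 — 2.

2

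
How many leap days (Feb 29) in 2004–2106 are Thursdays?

3

Leap years in 2004–2106: 25 of them.
Feb 29 weekday advances by 5 (mod 7) from one leap year to the next four years later (or differs when a century non-leap intervenes).
Leap-day weekdays: 2004:Sun 2008:Fri 2012:Wed 2016:Mon 2020:Sat 2024:Thu✓ 2028:Tue 2032:Sun 2036:Fri 2040:Wed 2044:Mon 2048:Sat 2052:Thu✓ 2056:Tue 2060:Sun 2064:Fri 2068:Wed 2072:Mon 2076:Sat 2080:Thu✓ 2084:Tue 2088:Sun 2092:Fri 2096:Wed 2104:Fri
Thursday: 2024, 2052, 2080 → 3.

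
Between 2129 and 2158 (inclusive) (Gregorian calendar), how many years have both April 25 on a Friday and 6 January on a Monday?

3

Check each year's weekday for April 25 and 6 January:
  2129: Mon/Thu  2130: Tue/Fri  2131: Wed/Sat  2132: Fri/Sun  2133: Sat/Tue  2134: Sun/Wed  2135: Mon/Thu  2136: Wed/Fri  2137: Thu/Sun  2138: Fri/Mon ✓  2139: Sat/Tue  2140: Mon/Wed  2141: Tue/Fri  2142: Wed/Sat  2143: Thu/Sun  2144: Sat/Mon  2145: Sun/Wed  2146: Mon/Thu  2147: Tue/Fri  2148: Thu/Sat  2149: Fri/Mon ✓  2150: Sat/Tue  2151: Sun/Wed  2152: Tue/Thu  2153: Wed/Sat  2154: Thu/Sun  2155: Fri/Mon ✓  2156: Sun/Tue  2157: Mon/Thu  2158: Tue/Fri
Both conditions hold in: 2138, 2149, 2155 — 3.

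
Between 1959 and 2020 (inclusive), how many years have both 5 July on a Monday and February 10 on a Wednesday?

Check each year's weekday for 5 July and February 10:
  1959: Sun/Tue  1960: Tue/Wed  1961: Wed/Fri  1962: Thu/Sat  1963: Fri/Sun  1964: Sun/Mon  1965: Mon/Wed ✓  1966: Tue/Thu  1967: Wed/Fri  1968: Fri/Sat  1969: Sat/Mon  1970: Sun/Tue  1971: Mon/Wed ✓  1972: Wed/Thu  …(34 more)…  2007: Thu/Sat  2008: Sat/Sun  2009: Sun/Tue  2010: Mon/Wed ✓  2011: Tue/Thu  2012: Thu/Fri  2013: Fri/Sun  2014: Sat/Mon  2015: Sun/Tue  2016: Tue/Wed  2017: Wed/Fri  2018: Thu/Sat  2019: Fri/Sun  2020: Sun/Mon
Both conditions hold in: 1965, 1971, 1982, 1993, 1999, 2010 — 6.

6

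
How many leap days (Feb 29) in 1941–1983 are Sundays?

2

Leap years in 1941–1983: 10 of them.
Feb 29 weekday advances by 5 (mod 7) from one leap year to the next four years later (or differs when a century non-leap intervenes).
Leap-day weekdays: 1944:Tue 1948:Sun✓ 1952:Fri 1956:Wed 1960:Mon 1964:Sat 1968:Thu 1972:Tue 1976:Sun✓ 1980:Fri
Sunday: 1948, 1976 → 2.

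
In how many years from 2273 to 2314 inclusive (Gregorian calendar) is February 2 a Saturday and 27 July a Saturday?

Check each year's weekday for February 2 and 27 July:
  2273: Sun/Sun  2274: Mon/Mon  2275: Tue/Tue  2276: Wed/Thu  2277: Fri/Fri  2278: Sat/Sat ✓  2279: Sun/Sun  2280: Mon/Tue  2281: Wed/Wed  2282: Thu/Thu  2283: Fri/Fri  2284: Sat/Sun  2285: Mon/Mon  2286: Tue/Tue  …(14 more)…  2301: Sat/Sat ✓  2302: Sun/Sun  2303: Mon/Mon  2304: Tue/Wed  2305: Thu/Thu  2306: Fri/Fri  2307: Sat/Sat ✓  2308: Sun/Mon  2309: Tue/Tue  2310: Wed/Wed  2311: Thu/Thu  2312: Fri/Sat  2313: Sun/Sun  2314: Mon/Mon
Both conditions hold in: 2278, 2289, 2295, 2301, 2307 — 5.

5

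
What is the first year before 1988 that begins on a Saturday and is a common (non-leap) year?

Jan 1 advances by 2 weekdays after a leap year and by 1 after a common year.
1988: Jan 1 is Friday (leap).
1987: Thursday
1986: Wednesday
1985: Tuesday
1984: Sunday (leap)
1983: Saturday
1983 begins on a Saturday and is a common year.

1983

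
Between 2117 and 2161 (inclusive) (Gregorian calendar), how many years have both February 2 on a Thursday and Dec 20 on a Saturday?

Check each year's weekday for February 2 and Dec 20:
  2117: Tue/Mon  2118: Wed/Tue  2119: Thu/Wed  2120: Fri/Fri  2121: Sun/Sat  2122: Mon/Sun  2123: Tue/Mon  2124: Wed/Wed  2125: Fri/Thu  2126: Sat/Fri  2127: Sun/Sat  2128: Mon/Mon  2129: Wed/Tue  2130: Thu/Wed  …(17 more)…  2148: Fri/Fri  2149: Sun/Sat  2150: Mon/Sun  2151: Tue/Mon  2152: Wed/Wed  2153: Fri/Thu  2154: Sat/Fri  2155: Sun/Sat  2156: Mon/Mon  2157: Wed/Tue  2158: Thu/Wed  2159: Fri/Thu  2160: Sat/Sat  2161: Mon/Sun
Both conditions hold in: no year — 0.

0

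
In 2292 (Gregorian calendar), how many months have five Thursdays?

A month of length L has five Thursdays iff its first Thursday is on day ≤ L−28 (so day 1–3 in a 31-day month, 1–2 in a 30-day month, day 1 in a leap February).
Checking each month of 2292: Jan starts Fri (31d); Feb starts Mon (29d); Mar starts Tue (31d) ✓; Apr starts Fri (30d); May starts Sun (31d); Jun starts Wed (30d) ✓; Jul starts Fri (31d); Aug starts Mon (31d); Sep starts Thu (30d) ✓; Oct starts Sat (31d); Nov starts Tue (30d); Dec starts Thu (31d) ✓.
Five-Thursday months: March, June, September, December → 4.

4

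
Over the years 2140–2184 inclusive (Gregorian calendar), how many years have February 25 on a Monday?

6

Track February 25's weekday year by year (advancing +1, or +2 across a Feb 29):
  2140: Thu  2141: Sat (+2)  2142: Sun (+1)  2143: Mon (+1) ✓  2144: Tue (+1)
  2145: Thu (+2)  2146: Fri (+1)  2147: Sat (+1)  2148: Sun (+1)  2149: Tue (+2)
  2150: Wed (+1)  2151: Thu (+1)  2152: Fri (+1)  2153: Sun (+2)  … (17 more years) …
  2171: Mon (+1) ✓  2172: Tue (+1)  2173: Thu (+2)  2174: Fri (+1)  2175: Sat (+1)
  2176: Sun (+1)  2177: Tue (+2)  2178: Wed (+1)  2179: Thu (+1)  2180: Fri (+1)
  2181: Sun (+2)  2182: Mon (+1) ✓  2183: Tue (+1)  2184: Wed (+1)
Monday years: 2143, 2154, 2160, 2165, 2171, 2182 — 6 in total.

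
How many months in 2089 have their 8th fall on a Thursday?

Check the 8th of each month of 2089: Jan 8: Sat, Feb 8: Tue, Mar 8: Tue, Apr 8: Fri, May 8: Sun, Jun 8: Wed, Jul 8: Fri, Aug 8: Mon, Sep 8: Thu, Oct 8: Sat, Nov 8: Tue, Dec 8: Thu.
Thursday occurs in September, December — 2 months.

2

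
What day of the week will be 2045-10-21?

January 1, 2045 is a Sunday.
October 21 is day 294 of the year, i.e. 293 days after Jan 1.
293 mod 7 = 6, so advance 6 weekdays from Sunday: Saturday.

Saturday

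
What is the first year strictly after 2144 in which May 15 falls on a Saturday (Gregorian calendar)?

From one year to the next, a fixed date's weekday advances by 1, or by 2 when a Feb 29 lies between the two dates.
2144: May 15 is Friday.
2145: Saturday (+1)
May 15 falls on a Saturday in 2145.

2145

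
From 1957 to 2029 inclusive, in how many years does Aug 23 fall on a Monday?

10

Track Aug 23's weekday year by year (advancing +1, or +2 across a Feb 29):
  1957: Fri  1958: Sat (+1)  1959: Sun (+1)  1960: Tue (+2)  1961: Wed (+1)
  1962: Thu (+1)  1963: Fri (+1)  1964: Sun (+2)  1965: Mon (+1) ✓  1966: Tue (+1)
  1967: Wed (+1)  1968: Fri (+2)  1969: Sat (+1)  1970: Sun (+1)  … (45 more years) …
  2016: Tue (+2)  2017: Wed (+1)  2018: Thu (+1)  2019: Fri (+1)  2020: Sun (+2)
  2021: Mon (+1) ✓  2022: Tue (+1)  2023: Wed (+1)  2024: Fri (+2)  2025: Sat (+1)
  2026: Sun (+1)  2027: Mon (+1) ✓  2028: Wed (+2)  2029: Thu (+1)
Monday years: 1965, 1971, 1976, 1982, 1993, 1999, 2004, 2010, 2021, 2027 — 10 in total.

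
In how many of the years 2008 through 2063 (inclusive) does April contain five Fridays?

16

April has 30 days; it has five Fridays when Friday falls among the first (month-length − 28) days — i.e. when April 1 is one of Friday/Thursday.
April 1 by year: 2008:Tue 2009:Wed 2010:Thu✓ 2011:Fri✓ 2012:Sun 2013:Mon 2014:Tue 2015:Wed 2016:Fri✓ 2017:Sat 2018:Sun 2019:Mon 2020:Wed 2021:Thu✓ 2022:Fri✓ …(26 more)… 2049:Thu✓ 2050:Fri✓ 2051:Sat 2052:Mon 2053:Tue 2054:Wed 2055:Thu✓ 2056:Sat 2057:Sun 2058:Mon 2059:Tue 2060:Thu✓ 2061:Fri✓ 2062:Sat 2063:Sun
Years with five Fridays: 2010, 2011, 2016, 2021, 2022, 2027, 2032, 2033, 2038, 2039, 2044, 2049, 2050, 2055, 2060, 2061 → 16.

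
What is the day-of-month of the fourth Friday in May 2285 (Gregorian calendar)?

May 1, 2285 is a Friday, so the first Friday is the 1st.
The fourth Friday is 1 + 21 = 22.

22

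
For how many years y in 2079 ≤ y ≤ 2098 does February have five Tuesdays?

February has 28 days (29 in leap years); it has five Tuesdays when Tuesday falls among the first (month-length − 28) days — i.e. when February 1 is Tuesday in a leap year (never in a common year).
February 1 by year: 2079:Wed 2080:Thu 2081:Sat 2082:Sun 2083:Mon 2084:Tue✓ 2085:Thu 2086:Fri 2087:Sat 2088:Sun 2089:Tue 2090:Wed 2091:Thu 2092:Fri 2093:Sun 2094:Mon 2095:Tue 2096:Wed 2097:Fri 2098:Sat
Years with five Tuesdays: 2084 → 1.

1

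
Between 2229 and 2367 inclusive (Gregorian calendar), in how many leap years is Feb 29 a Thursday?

4

Leap years in 2229–2367: 33 of them.
Feb 29 weekday advances by 5 (mod 7) from one leap year to the next four years later (or differs when a century non-leap intervenes).
Leap-day weekdays: 2232:Wed 2236:Mon 2240:Sat 2244:Thu✓ 2248:Tue 2252:Sun 2256:Fri 2260:Wed 2264:Mon 2268:Sat 2272:Thu✓ 2276:Tue 2280:Sun …(7 more)… 2316:Tue 2320:Sun 2324:Fri 2328:Wed 2332:Mon 2336:Sat 2340:Thu✓ 2344:Tue 2348:Sun 2352:Fri 2356:Wed 2360:Mon 2364:Sat
Thursday: 2244, 2272, 2312, 2340 → 4.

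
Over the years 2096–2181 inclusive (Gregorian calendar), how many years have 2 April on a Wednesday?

Track 2 April's weekday year by year (advancing +1, or +2 across a Feb 29):
  2096: Mon  2097: Tue (+1)  2098: Wed (+1) ✓  2099: Thu (+1)  2100: Fri (+1)
  2101: Sat (+1)  2102: Sun (+1)  2103: Mon (+1)  2104: Wed (+2) ✓  2105: Thu (+1)
  2106: Fri (+1)  2107: Sat (+1)  2108: Mon (+2)  2109: Tue (+1)  … (58 more years) …
  2168: Sat (+2)  2169: Sun (+1)  2170: Mon (+1)  2171: Tue (+1)  2172: Thu (+2)
  2173: Fri (+1)  2174: Sat (+1)  2175: Sun (+1)  2176: Tue (+2)  2177: Wed (+1) ✓
  2178: Thu (+1)  2179: Fri (+1)  2180: Sun (+2)  2181: Mon (+1)
Wednesday years: 2098, 2104, 2110, 2121, 2127, 2132, 2138, 2149, 2155, 2160, 2166, 2177 — 12 in total.

12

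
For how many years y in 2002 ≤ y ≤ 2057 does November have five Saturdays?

November has 30 days; it has five Saturdays when Saturday falls among the first (month-length − 28) days — i.e. when November 1 is one of Saturday/Friday.
November 1 by year: 2002:Fri✓ 2003:Sat✓ 2004:Mon 2005:Tue 2006:Wed 2007:Thu 2008:Sat✓ 2009:Sun 2010:Mon 2011:Tue 2012:Thu 2013:Fri✓ 2014:Sat✓ 2015:Sun 2016:Tue …(26 more)… 2043:Sun 2044:Tue 2045:Wed 2046:Thu 2047:Fri✓ 2048:Sun 2049:Mon 2050:Tue 2051:Wed 2052:Fri✓ 2053:Sat✓ 2054:Sun 2055:Mon 2056:Wed 2057:Thu
Years with five Saturdays: 2002, 2003, 2008, 2013, 2014, 2019, 2024, 2025, 2030, 2031, 2036, 2041, 2042, 2047, 2052, 2053 → 16.

16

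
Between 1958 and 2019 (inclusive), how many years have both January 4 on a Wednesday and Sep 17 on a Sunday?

7

Check each year's weekday for January 4 and Sep 17:
  1958: Sat/Wed  1959: Sun/Thu  1960: Mon/Sat  1961: Wed/Sun ✓  1962: Thu/Mon  1963: Fri/Tue  1964: Sat/Thu  1965: Mon/Fri  1966: Tue/Sat  1967: Wed/Sun ✓  1968: Thu/Tue  1969: Sat/Wed  1970: Sun/Thu  1971: Mon/Fri  …(34 more)…  2006: Wed/Sun ✓  2007: Thu/Mon  2008: Fri/Wed  2009: Sun/Thu  2010: Mon/Fri  2011: Tue/Sat  2012: Wed/Mon  2013: Fri/Tue  2014: Sat/Wed  2015: Sun/Thu  2016: Mon/Sat  2017: Wed/Sun ✓  2018: Thu/Mon  2019: Fri/Tue
Both conditions hold in: 1961, 1967, 1978, 1989, 1995, 2006, 2017 — 7.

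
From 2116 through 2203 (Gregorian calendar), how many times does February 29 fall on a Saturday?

3

Leap years in 2116–2203: 21 of them.
Feb 29 weekday advances by 5 (mod 7) from one leap year to the next four years later (or differs when a century non-leap intervenes).
Leap-day weekdays: 2116:Sat✓ 2120:Thu 2124:Tue 2128:Sun 2132:Fri 2136:Wed 2140:Mon 2144:Sat✓ 2148:Thu 2152:Tue 2156:Sun 2160:Fri 2164:Wed 2168:Mon 2172:Sat✓ 2176:Thu 2180:Tue 2184:Sun 2188:Fri 2192:Wed 2196:Mon
Saturday: 2116, 2144, 2172 → 3.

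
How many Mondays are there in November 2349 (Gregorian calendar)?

November 2349 has 30 days and begins on Tuesday.
The first Monday is November 7.
Mondays fall on 7, 14, 21, 28 — that's 4.

4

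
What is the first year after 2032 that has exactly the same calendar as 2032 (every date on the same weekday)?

2060

Two years share a calendar iff Jan 1 falls on the same weekday and both are leap or both are common. 2032: Jan 1 is Thursday, leap year.
2033: Jan 1 Saturday, common
2034: Jan 1 Sunday, common
2035: Jan 1 Monday, common
2036: Jan 1 Tuesday, leap
2037: Jan 1 Thursday, common
2038: Jan 1 Friday, common
2039: Jan 1 Saturday, common
2040: Jan 1 Sunday, leap
2041: Jan 1 Tuesday, common
2042: Jan 1 Wednesday, common
2043: Jan 1 Thursday, common
2044: Jan 1 Friday, leap
2045: Jan 1 Sunday, common
2046: Jan 1 Monday, common
2047: Jan 1 Tuesday, common
2048: Jan 1 Wednesday, leap
2049: Jan 1 Friday, common
2050: Jan 1 Saturday, common
2051: Jan 1 Sunday, common
2052: Jan 1 Monday, leap
2053: Jan 1 Wednesday, common
2054: Jan 1 Thursday, common
2055: Jan 1 Friday, common
2056: Jan 1 Saturday, leap
2057: Jan 1 Monday, common
2058: Jan 1 Tuesday, common
2059: Jan 1 Wednesday, common
2060: Jan 1 Thursday, leap
2060 matches on both conditions.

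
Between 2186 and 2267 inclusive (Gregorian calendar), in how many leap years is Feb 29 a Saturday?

2

Leap years in 2186–2267: 19 of them.
Feb 29 weekday advances by 5 (mod 7) from one leap year to the next four years later (or differs when a century non-leap intervenes).
Leap-day weekdays: 2188:Fri 2192:Wed 2196:Mon 2204:Wed 2208:Mon 2212:Sat✓ 2216:Thu 2220:Tue 2224:Sun 2228:Fri 2232:Wed 2236:Mon 2240:Sat✓ 2244:Thu 2248:Tue 2252:Sun 2256:Fri 2260:Wed 2264:Mon
Saturday: 2212, 2240 → 2.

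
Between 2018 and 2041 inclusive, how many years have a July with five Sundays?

10

July has 31 days; it has five Sundays when Sunday falls among the first (month-length − 28) days — i.e. when July 1 is one of Sunday/Saturday/Friday.
July 1 by year: 2018:Sun✓ 2019:Mon 2020:Wed 2021:Thu 2022:Fri✓ 2023:Sat✓ 2024:Mon 2025:Tue 2026:Wed 2027:Thu 2028:Sat✓ 2029:Sun✓ 2030:Mon 2031:Tue 2032:Thu 2033:Fri✓ 2034:Sat✓ 2035:Sun✓ 2036:Tue 2037:Wed 2038:Thu 2039:Fri✓ 2040:Sun✓ 2041:Mon
Years with five Sundays: 2018, 2022, 2023, 2028, 2029, 2033, 2034, 2035, 2039, 2040 → 10.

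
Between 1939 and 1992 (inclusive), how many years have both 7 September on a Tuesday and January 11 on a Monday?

5

Check each year's weekday for 7 September and January 11:
  1939: Thu/Wed  1940: Sat/Thu  1941: Sun/Sat  1942: Mon/Sun  1943: Tue/Mon ✓  1944: Thu/Tue  1945: Fri/Thu  1946: Sat/Fri  1947: Sun/Sat  1948: Tue/Sun  1949: Wed/Tue  1950: Thu/Wed  1951: Fri/Thu  1952: Sun/Fri  …(26 more)…  1979: Fri/Thu  1980: Sun/Fri  1981: Mon/Sun  1982: Tue/Mon ✓  1983: Wed/Tue  1984: Fri/Wed  1985: Sat/Fri  1986: Sun/Sat  1987: Mon/Sun  1988: Wed/Mon  1989: Thu/Wed  1990: Fri/Thu  1991: Sat/Fri  1992: Mon/Sat
Both conditions hold in: 1943, 1954, 1965, 1971, 1982 — 5.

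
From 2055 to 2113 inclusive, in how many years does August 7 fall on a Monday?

Track August 7's weekday year by year (advancing +1, or +2 across a Feb 29):
  2055: Sat  2056: Mon (+2) ✓  2057: Tue (+1)  2058: Wed (+1)  2059: Thu (+1)
  2060: Sat (+2)  2061: Sun (+1)  2062: Mon (+1) ✓  2063: Tue (+1)  2064: Thu (+2)
  2065: Fri (+1)  2066: Sat (+1)  2067: Sun (+1)  2068: Tue (+2)  … (31 more years) …
  2100: Sat (+1)  2101: Sun (+1)  2102: Mon (+1) ✓  2103: Tue (+1)  2104: Thu (+2)
  2105: Fri (+1)  2106: Sat (+1)  2107: Sun (+1)  2108: Tue (+2)  2109: Wed (+1)
  2110: Thu (+1)  2111: Fri (+1)  2112: Sun (+2)  2113: Mon (+1) ✓
Monday years: 2056, 2062, 2073, 2079, 2084, 2090, 2102, 2113 — 8 in total.

8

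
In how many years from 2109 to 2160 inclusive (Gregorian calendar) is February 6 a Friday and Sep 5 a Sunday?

Check each year's weekday for February 6 and Sep 5:
  2109: Wed/Thu  2110: Thu/Fri  2111: Fri/Sat  2112: Sat/Mon  2113: Mon/Tue  2114: Tue/Wed  2115: Wed/Thu  2116: Thu/Sat  2117: Sat/Sun  2118: Sun/Mon  2119: Mon/Tue  2120: Tue/Thu  2121: Thu/Fri  2122: Fri/Sat  …(24 more)…  2147: Mon/Tue  2148: Tue/Thu  2149: Thu/Fri  2150: Fri/Sat  2151: Sat/Sun  2152: Sun/Tue  2153: Tue/Wed  2154: Wed/Thu  2155: Thu/Fri  2156: Fri/Sun ✓  2157: Sun/Mon  2158: Mon/Tue  2159: Tue/Wed  2160: Wed/Fri
Both conditions hold in: 2128, 2156 — 2.

2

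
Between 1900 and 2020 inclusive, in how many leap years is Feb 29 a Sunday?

Leap years in 1900–2020: 30 of them.
Feb 29 weekday advances by 5 (mod 7) from one leap year to the next four years later (or differs when a century non-leap intervenes).
Leap-day weekdays: 1904:Mon 1908:Sat 1912:Thu 1916:Tue 1920:Sun✓ 1924:Fri 1928:Wed 1932:Mon 1936:Sat 1940:Thu 1944:Tue 1948:Sun✓ 1952:Fri …(4 more)… 1972:Tue 1976:Sun✓ 1980:Fri 1984:Wed 1988:Mon 1992:Sat 1996:Thu 2000:Tue 2004:Sun✓ 2008:Fri 2012:Wed 2016:Mon 2020:Sat
Sunday: 1920, 1948, 1976, 2004 → 4.

4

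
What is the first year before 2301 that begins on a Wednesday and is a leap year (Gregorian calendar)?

2296

Jan 1 advances by 2 weekdays after a leap year and by 1 after a common year.
2301: Jan 1 is Tuesday.
2300: Monday
2299: Sunday
2298: Saturday
2297: Friday
2296: Wednesday (leap)
2296 begins on a Wednesday and is a leap year.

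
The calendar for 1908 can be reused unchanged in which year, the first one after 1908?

Two years share a calendar iff Jan 1 falls on the same weekday and both are leap or both are common. 1908: Jan 1 is Wednesday, leap year.
1909: Jan 1 Friday, common
1910: Jan 1 Saturday, common
1911: Jan 1 Sunday, common
1912: Jan 1 Monday, leap
1913: Jan 1 Wednesday, common
1914: Jan 1 Thursday, common
1915: Jan 1 Friday, common
1916: Jan 1 Saturday, leap
1917: Jan 1 Monday, common
1918: Jan 1 Tuesday, common
1919: Jan 1 Wednesday, common
1920: Jan 1 Thursday, leap
1921: Jan 1 Saturday, common
1922: Jan 1 Sunday, common
1923: Jan 1 Monday, common
1924: Jan 1 Tuesday, leap
1925: Jan 1 Thursday, common
1926: Jan 1 Friday, common
1927: Jan 1 Saturday, common
1928: Jan 1 Sunday, leap
1929: Jan 1 Tuesday, common
1930: Jan 1 Wednesday, common
1931: Jan 1 Thursday, common
1932: Jan 1 Friday, leap
1933: Jan 1 Sunday, common
1934: Jan 1 Monday, common
1935: Jan 1 Tuesday, common
1936: Jan 1 Wednesday, leap
1936 matches on both conditions.

1936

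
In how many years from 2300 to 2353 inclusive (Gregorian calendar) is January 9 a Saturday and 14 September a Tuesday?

Check each year's weekday for January 9 and 14 September:
  2300: Tue/Fri  2301: Wed/Sat  2302: Thu/Sun  2303: Fri/Mon  2304: Sat/Wed  2305: Mon/Thu  2306: Tue/Fri  2307: Wed/Sat  2308: Thu/Mon  2309: Sat/Tue ✓  2310: Sun/Wed  2311: Mon/Thu  2312: Tue/Sat  2313: Thu/Sun  …(26 more)…  2340: Tue/Sat  2341: Thu/Sun  2342: Fri/Mon  2343: Sat/Tue ✓  2344: Sun/Thu  2345: Tue/Fri  2346: Wed/Sat  2347: Thu/Sun  2348: Fri/Tue  2349: Sun/Wed  2350: Mon/Thu  2351: Tue/Fri  2352: Wed/Sun  2353: Fri/Mon
Both conditions hold in: 2309, 2315, 2326, 2337, 2343 — 5.

5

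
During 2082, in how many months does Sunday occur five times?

A month of length L has five Sundays iff its first Sunday is on day ≤ L−28 (so day 1–3 in a 31-day month, 1–2 in a 30-day month, day 1 in a leap February).
Checking each month of 2082: Jan starts Thu (31d); Feb starts Sun (28d); Mar starts Sun (31d) ✓; Apr starts Wed (30d); May starts Fri (31d) ✓; Jun starts Mon (30d); Jul starts Wed (31d); Aug starts Sat (31d) ✓; Sep starts Tue (30d); Oct starts Thu (31d); Nov starts Sun (30d) ✓; Dec starts Tue (31d).
Five-Sunday months: March, May, August, November → 4.

4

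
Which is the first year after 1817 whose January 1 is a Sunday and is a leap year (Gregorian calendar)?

1832

Jan 1 advances by 2 weekdays after a leap year and by 1 after a common year.
1817: Jan 1 is Wednesday.
1818: Thursday
1819: Friday
1820: Saturday (leap)
1821: Monday
1822: Tuesday
1823: Wednesday
1824: Thursday (leap)
1825: Saturday
1826: Sunday
1827: Monday
1828: Tuesday (leap)
1829: Thursday
1830: Friday
1831: Saturday
1832: Sunday (leap)
1832 begins on a Sunday and is a leap year.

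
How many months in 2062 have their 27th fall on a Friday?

2

Check the 27th of each month of 2062: Jan 27: Fri, Feb 27: Mon, Mar 27: Mon, Apr 27: Thu, May 27: Sat, Jun 27: Tue, Jul 27: Thu, Aug 27: Sun, Sep 27: Wed, Oct 27: Fri, Nov 27: Mon, Dec 27: Wed.
Friday occurs in January, October — 2 months.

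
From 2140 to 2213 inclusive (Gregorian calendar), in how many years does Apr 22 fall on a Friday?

Track Apr 22's weekday year by year (advancing +1, or +2 across a Feb 29):
  2140: Fri ✓  2141: Sat (+1)  2142: Sun (+1)  2143: Mon (+1)  2144: Wed (+2)
  2145: Thu (+1)  2146: Fri (+1) ✓  2147: Sat (+1)  2148: Mon (+2)  2149: Tue (+1)
  2150: Wed (+1)  2151: Thu (+1)  2152: Sat (+2)  2153: Sun (+1)  … (46 more years) …
  2200: Tue (+1)  2201: Wed (+1)  2202: Thu (+1)  2203: Fri (+1) ✓  2204: Sun (+2)
  2205: Mon (+1)  2206: Tue (+1)  2207: Wed (+1)  2208: Fri (+2) ✓  2209: Sat (+1)
  2210: Sun (+1)  2211: Mon (+1)  2212: Wed (+2)  2213: Thu (+1)
Friday years: 2140, 2146, 2157, 2163, 2168, 2174, 2185, 2191, 2196, 2203, 2208 — 11 in total.

11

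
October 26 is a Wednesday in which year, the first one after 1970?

1977

From one year to the next, a fixed date's weekday advances by 1, or by 2 when a Feb 29 lies between the two dates.
1970: October 26 is Monday.
1971: Tuesday (+1)
1972: Thursday (+2)
1973: Friday (+1)
1974: Saturday (+1)
1975: Sunday (+1)
1976: Tuesday (+2)
1977: Wednesday (+1)
October 26 falls on a Wednesday in 1977.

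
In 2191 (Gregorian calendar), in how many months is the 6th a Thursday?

2

Check the 6th of each month of 2191: Jan 6: Thu, Feb 6: Sun, Mar 6: Sun, Apr 6: Wed, May 6: Fri, Jun 6: Mon, Jul 6: Wed, Aug 6: Sat, Sep 6: Tue, Oct 6: Thu, Nov 6: Sun, Dec 6: Tue.
Thursday occurs in January, October — 2 months.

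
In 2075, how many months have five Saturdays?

4

A month of length L has five Saturdays iff its first Saturday is on day ≤ L−28 (so day 1–3 in a 31-day month, 1–2 in a 30-day month, day 1 in a leap February).
Checking each month of 2075: Jan starts Tue (31d); Feb starts Fri (28d); Mar starts Fri (31d) ✓; Apr starts Mon (30d); May starts Wed (31d); Jun starts Sat (30d) ✓; Jul starts Mon (31d); Aug starts Thu (31d) ✓; Sep starts Sun (30d); Oct starts Tue (31d); Nov starts Fri (30d) ✓; Dec starts Sun (31d).
Five-Saturday months: March, June, August, November → 4.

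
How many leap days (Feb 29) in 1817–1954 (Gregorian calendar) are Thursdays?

4

Leap years in 1817–1954: 33 of them.
Feb 29 weekday advances by 5 (mod 7) from one leap year to the next four years later (or differs when a century non-leap intervenes).
Leap-day weekdays: 1820:Tue 1824:Sun 1828:Fri 1832:Wed 1836:Mon 1840:Sat 1844:Thu✓ 1848:Tue 1852:Sun 1856:Fri 1860:Wed 1864:Mon 1868:Sat …(7 more)… 1904:Mon 1908:Sat 1912:Thu✓ 1916:Tue 1920:Sun 1924:Fri 1928:Wed 1932:Mon 1936:Sat 1940:Thu✓ 1944:Tue 1948:Sun 1952:Fri
Thursday: 1844, 1872, 1912, 1940 → 4.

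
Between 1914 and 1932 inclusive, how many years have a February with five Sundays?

February has 28 days (29 in leap years); it has five Sundays when Sunday falls among the first (month-length − 28) days — i.e. when February 1 is Sunday in a leap year (never in a common year).
February 1 by year: 1914:Sun 1915:Mon 1916:Tue 1917:Thu 1918:Fri 1919:Sat 1920:Sun✓ 1921:Tue 1922:Wed 1923:Thu 1924:Fri 1925:Sun 1926:Mon 1927:Tue 1928:Wed 1929:Fri 1930:Sat 1931:Sun 1932:Mon
Years with five Sundays: 1920 → 1.

1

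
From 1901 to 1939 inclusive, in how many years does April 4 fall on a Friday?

Track April 4's weekday year by year (advancing +1, or +2 across a Feb 29):
  1901: Thu  1902: Fri (+1) ✓  1903: Sat (+1)  1904: Mon (+2)  1905: Tue (+1)
  1906: Wed (+1)  1907: Thu (+1)  1908: Sat (+2)  1909: Sun (+1)  1910: Mon (+1)
  1911: Tue (+1)  1912: Thu (+2)  1913: Fri (+1) ✓  1914: Sat (+1)  … (11 more years) …
  1926: Sun (+1)  1927: Mon (+1)  1928: Wed (+2)  1929: Thu (+1)  1930: Fri (+1) ✓
  1931: Sat (+1)  1932: Mon (+2)  1933: Tue (+1)  1934: Wed (+1)  1935: Thu (+1)
  1936: Sat (+2)  1937: Sun (+1)  1938: Mon (+1)  1939: Tue (+1)
Friday years: 1902, 1913, 1919, 1924, 1930 — 5 in total.

5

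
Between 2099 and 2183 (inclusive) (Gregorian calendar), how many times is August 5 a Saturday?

Track August 5's weekday year by year (advancing +1, or +2 across a Feb 29):
  2099: Wed  2100: Thu (+1)  2101: Fri (+1)  2102: Sat (+1) ✓  2103: Sun (+1)
  2104: Tue (+2)  2105: Wed (+1)  2106: Thu (+1)  2107: Fri (+1)  2108: Sun (+2)
  2109: Mon (+1)  2110: Tue (+1)  2111: Wed (+1)  2112: Fri (+2)  … (57 more years) …
  2170: Sun (+1)  2171: Mon (+1)  2172: Wed (+2)  2173: Thu (+1)  2174: Fri (+1)
  2175: Sat (+1) ✓  2176: Mon (+2)  2177: Tue (+1)  2178: Wed (+1)  2179: Thu (+1)
  2180: Sat (+2) ✓  2181: Sun (+1)  2182: Mon (+1)  2183: Tue (+1)
Saturday years: 2102, 2113, 2119, 2124, 2130, 2141, 2147, 2152, 2158, 2169, 2175, 2180 — 12 in total.

12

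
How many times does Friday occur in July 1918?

July 1918 has 31 days and begins on Monday.
The first Friday is July 5.
Fridays fall on 5, 12, 19, 26 — that's 4.

4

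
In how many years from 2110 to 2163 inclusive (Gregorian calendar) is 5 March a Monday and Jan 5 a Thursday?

1

Check each year's weekday for 5 March and Jan 5:
  2110: Wed/Sun  2111: Thu/Mon  2112: Sat/Tue  2113: Sun/Thu  2114: Mon/Fri  2115: Tue/Sat  2116: Thu/Sun  2117: Fri/Tue  2118: Sat/Wed  2119: Sun/Thu  2120: Tue/Fri  2121: Wed/Sun  2122: Thu/Mon  2123: Fri/Tue  …(26 more)…  2150: Thu/Mon  2151: Fri/Tue  2152: Sun/Wed  2153: Mon/Fri  2154: Tue/Sat  2155: Wed/Sun  2156: Fri/Mon  2157: Sat/Wed  2158: Sun/Thu  2159: Mon/Fri  2160: Wed/Sat  2161: Thu/Mon  2162: Fri/Tue  2163: Sat/Wed
Both conditions hold in: 2136 — 1.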